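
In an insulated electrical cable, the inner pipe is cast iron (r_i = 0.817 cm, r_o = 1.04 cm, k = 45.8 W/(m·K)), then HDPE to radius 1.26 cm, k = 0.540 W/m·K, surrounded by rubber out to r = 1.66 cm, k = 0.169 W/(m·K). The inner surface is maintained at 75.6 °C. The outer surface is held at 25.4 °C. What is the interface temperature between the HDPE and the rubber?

Series thermal resistances, inner to outer:
  R'_cast iron = ln(0.0104/0.00817)/(2πk) = 0.2413/(2π·45.8) = 8.386×10^-4 m·K/W
  R'_HDPE = ln(0.0126/0.0104)/(2πk) = 0.1919/(2π·0.540) = 0.05656 m·K/W
  R'_rubber = ln(0.0166/0.0126)/(2πk) = 0.2757/(2π·0.169) = 0.2596 m·K/W
ΣR = 8.386×10^-4 + 0.05656 + 0.2596 = 0.3170 m·K/W
Q' = ΔT/ΣR = (75.6 °C − 25.4 °C)/0.3170 = 158.4 W/m
From the inner boundary to the HDPE/rubber interface, ΣR_partial = 0.05740 m·K/W.
T_interface = T_in − Q'·ΣR_partial = 75.6 °C − (158.4)(0.05740) = 66.5 °C

T = 66.5 °C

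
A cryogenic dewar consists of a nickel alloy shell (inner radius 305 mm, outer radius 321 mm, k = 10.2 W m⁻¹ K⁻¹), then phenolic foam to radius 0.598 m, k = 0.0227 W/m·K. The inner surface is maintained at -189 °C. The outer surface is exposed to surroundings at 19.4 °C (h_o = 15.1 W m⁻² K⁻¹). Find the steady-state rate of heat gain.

Treat each layer as a resistance in series:
  R_nickel alloy = (1/0.305 − 1/0.321)/(4πk) = 0.1634/(4π·10.2) = 0.001275 K/W
  R_phenolic foam = (1/0.321 − 1/0.598)/(4πk) = 1.443/(4π·0.0227) = 5.059 K/W
  R_conv,out = 1/(4πr²h) = 1/(4π·0.598²·15.1) = 0.01474 K/W
ΣR = 0.001275 + 5.059 + 0.01474 = 5.075 K/W
Q = ΔT/ΣR = (-189 °C − 19.4 °C)/5.075 = -41.1 W
(Negative Q ⇒ heat flows inward; heat gain = 41.1 W.)

Q = 41.1 W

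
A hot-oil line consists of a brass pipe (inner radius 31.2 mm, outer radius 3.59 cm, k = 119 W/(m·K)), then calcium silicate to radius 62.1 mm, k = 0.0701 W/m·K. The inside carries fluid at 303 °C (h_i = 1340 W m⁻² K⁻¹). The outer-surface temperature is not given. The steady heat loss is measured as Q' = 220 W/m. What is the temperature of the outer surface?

Sum the resistances:
  R'_conv,in = 1/(2πr h) = 1/(2π·0.0312·1340) = 0.003807 m·K/W
  R'_brass = ln(0.0359/0.0312)/(2πk) = 0.1403/(2π·119) = 1.877×10^-4 m·K/W
  R'_calcium silicate = ln(0.0621/0.0359)/(2πk) = 0.5480/(2π·0.0701) = 1.244 m·K/W
ΣR = 1.248 m·K/W
ΔT = Q'·ΣR = 220 × 1.248 = 274.6 K
Heat flows outward, so T_out = T_in − ΔT = 303 − 274.6 = 28.4 °C

T_out = 28.4 °C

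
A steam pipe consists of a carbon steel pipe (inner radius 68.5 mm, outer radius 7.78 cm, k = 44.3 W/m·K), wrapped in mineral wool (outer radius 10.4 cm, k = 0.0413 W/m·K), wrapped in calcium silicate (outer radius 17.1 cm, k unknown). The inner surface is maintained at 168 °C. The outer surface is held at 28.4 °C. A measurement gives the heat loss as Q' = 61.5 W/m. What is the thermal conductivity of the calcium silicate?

k = 0.0688 W/m·K

ΣR = ΔT/Q' = |168 − 28.4|/61.5 = 2.270 m·K/W
Known resistances:
  R'_carbon steel = ln(0.0778/0.0685)/(2πk) = 0.1273/(2π·44.3) = 4.574×10^-4 m·K/W
  R'_mineral wool = ln(0.104/0.0778)/(2πk) = 0.2902/(2π·0.0413) = 1.119 m·K/W
R_calcium silicate = ΣR − ΣR_known = 2.270 − 1.119 = 1.151 m·K/W
ln(r₂/r₁)/(2πk) = 1.151 ⇒ k = 0.4973/(2π·1.151) = 0.0688 W/m·K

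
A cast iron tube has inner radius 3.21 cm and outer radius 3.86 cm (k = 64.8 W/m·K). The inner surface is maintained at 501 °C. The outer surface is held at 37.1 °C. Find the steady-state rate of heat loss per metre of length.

Q' = 1.02×10^6 W/m

Q' = 2πk·ΔT/ln(r₂/r₁) = 2π × 64.8 × 463.9 / ln(0.0386/0.0321) = 1.02×10^6 W/m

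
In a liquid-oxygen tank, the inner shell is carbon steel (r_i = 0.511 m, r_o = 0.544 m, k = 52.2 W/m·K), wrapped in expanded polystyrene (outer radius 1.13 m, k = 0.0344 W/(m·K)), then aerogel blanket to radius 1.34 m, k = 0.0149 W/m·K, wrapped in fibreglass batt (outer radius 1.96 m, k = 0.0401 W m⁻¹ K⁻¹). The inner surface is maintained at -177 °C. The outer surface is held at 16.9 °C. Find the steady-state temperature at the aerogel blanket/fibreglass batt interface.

T = -9.7 °C

Series thermal resistances, inner to outer:
  R_carbon steel = (1/0.511 − 1/0.544)/(4πk) = 0.1187/(4π·52.2) = 1.810×10^-4 K/W
  R_expanded polystyrene = (1/0.544 − 1/1.13)/(4πk) = 0.9533/(4π·0.0344) = 2.205 K/W
  R_aerogel blanket = (1/1.13 − 1/1.34)/(4πk) = 0.1387/(4π·0.0149) = 0.7407 K/W
  R_fibreglass batt = (1/1.34 − 1/1.96)/(4πk) = 0.2361/(4π·0.0401) = 0.4685 K/W
ΣR = 1.810×10^-4 + 2.205 + 0.7407 + 0.4685 = 3.414 K/W
Q = ΔT/ΣR = (-177 °C − 16.9 °C)/3.414 = -56.80 W
From the inner boundary to the aerogel blanket/fibreglass batt interface, ΣR_partial = 2.946 K/W.
T_interface = T_in − Q·ΣR_partial = -177 °C − (-56.80)(2.946) = -9.7 °C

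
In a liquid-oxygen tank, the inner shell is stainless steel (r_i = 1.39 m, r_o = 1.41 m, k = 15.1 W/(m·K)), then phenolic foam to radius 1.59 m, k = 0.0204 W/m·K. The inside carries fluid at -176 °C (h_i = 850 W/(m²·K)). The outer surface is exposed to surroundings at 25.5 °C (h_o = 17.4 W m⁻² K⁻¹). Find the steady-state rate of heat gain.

Series thermal resistances, inner to outer:
  R_conv,in = 1/(4πr²h) = 1/(4π·1.39²·850) = 4.846×10^-5 K/W
  R_stainless steel = (1/1.39 − 1/1.41)/(4πk) = 0.01020/(4π·15.1) = 5.378×10^-5 K/W
  R_phenolic foam = (1/1.41 − 1/1.59)/(4πk) = 0.08029/(4π·0.0204) = 0.3132 K/W
  R_conv,out = 1/(4πr²h) = 1/(4π·1.59²·17.4) = 0.001809 K/W
ΣR = 4.846×10^-5 + 5.378×10^-5 + 0.3132 + 0.001809 = 0.3151 K/W
Q = ΔT/ΣR = (-176 °C − 25.5 °C)/0.3151 = -639 W
(Negative Q ⇒ heat flows inward; heat gain = 639 W.)

Q = 639 W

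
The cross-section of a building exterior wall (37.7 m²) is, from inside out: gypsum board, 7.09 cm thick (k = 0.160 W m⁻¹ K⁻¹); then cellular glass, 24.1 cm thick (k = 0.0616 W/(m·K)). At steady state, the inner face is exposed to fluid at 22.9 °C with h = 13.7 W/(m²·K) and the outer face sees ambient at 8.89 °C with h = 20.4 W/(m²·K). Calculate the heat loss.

Series thermal resistances, inner to outer:
  R_conv,in = 1/(hA) = 1/(13.7·37.7) = 0.001936 K/W
  R_gypsum board = L/(kA) = 0.0709/(0.160·37.7) = 0.01175 K/W
  R_cellular glass = L/(kA) = 0.241/(0.0616·37.7) = 0.1038 K/W
  R_conv,out = 1/(hA) = 1/(20.4·37.7) = 0.001300 K/W
ΣR = 0.001936 + 0.01175 + 0.1038 + 0.001300 = 0.1188 K/W
Q = ΔT/ΣR = (22.9 °C − 8.89 °C)/0.1188 = 118 W

Q = 118 W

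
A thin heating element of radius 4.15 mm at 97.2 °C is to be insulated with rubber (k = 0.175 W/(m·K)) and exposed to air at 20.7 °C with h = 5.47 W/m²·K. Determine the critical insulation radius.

r_cr = 3.20 cm

For a cylinder, r_cr = k_ins/h = 0.175/5.47 = 0.0320 m = 3.20 cm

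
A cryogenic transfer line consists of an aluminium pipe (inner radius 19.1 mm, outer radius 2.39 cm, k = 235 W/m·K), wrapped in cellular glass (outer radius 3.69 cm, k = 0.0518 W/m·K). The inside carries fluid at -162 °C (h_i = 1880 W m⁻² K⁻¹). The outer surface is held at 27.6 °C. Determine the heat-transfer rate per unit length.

Q' = 142 W/m

Resistance network (inner→outer):
  R'_conv,in = 1/(2πr h) = 1/(2π·0.0191·1880) = 0.004432 m·K/W
  R'_aluminium = ln(0.0239/0.0191)/(2πk) = 0.2242/(2π·235) = 1.518×10^-4 m·K/W
  R'_cellular glass = ln(0.0369/0.0239)/(2πk) = 0.4343/(2π·0.0518) = 1.334 m·K/W
ΣR = 0.004432 + 1.518×10^-4 + 1.334 = 1.339 m·K/W
Q' = ΔT/ΣR = (-162 °C − 27.6 °C)/1.339 = -142 W/m
(Negative Q' ⇒ heat flows inward; heat gain = 142 W/m.)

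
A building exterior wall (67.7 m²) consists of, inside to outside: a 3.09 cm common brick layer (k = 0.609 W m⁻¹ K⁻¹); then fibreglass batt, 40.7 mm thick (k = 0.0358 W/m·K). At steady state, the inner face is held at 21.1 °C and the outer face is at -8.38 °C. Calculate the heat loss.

Series thermal resistances, inner to outer:
  R_common brick = L/(kA) = 0.0309/(0.609·67.7) = 7.495×10^-4 K/W
  R_fibreglass batt = L/(kA) = 0.0407/(0.0358·67.7) = 0.01679 K/W
ΣR = 7.495×10^-4 + 0.01679 = 0.01754 K/W
Q = ΔT/ΣR = (21.1 °C − -8.38 °C)/0.01754 = 1680 W

Q = 1680 W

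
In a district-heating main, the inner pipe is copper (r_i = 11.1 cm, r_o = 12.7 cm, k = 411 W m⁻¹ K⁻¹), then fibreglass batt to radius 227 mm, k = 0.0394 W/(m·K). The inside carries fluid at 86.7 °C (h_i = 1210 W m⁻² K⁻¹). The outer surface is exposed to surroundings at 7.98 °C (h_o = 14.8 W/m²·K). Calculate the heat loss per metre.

Series thermal resistances, inner to outer:
  R'_conv,in = 1/(2πr h) = 1/(2π·0.111·1210) = 0.001185 m·K/W
  R'_copper = ln(0.127/0.111)/(2πk) = 0.1347/(2π·411) = 5.214×10^-5 m·K/W
  R'_fibreglass batt = ln(0.227/0.127)/(2πk) = 0.5808/(2π·0.0394) = 2.346 m·K/W
  R'_conv,out = 1/(2πr h) = 1/(2π·0.227·14.8) = 0.04737 m·K/W
ΣR = 0.001185 + 5.214×10^-5 + 2.346 + 0.04737 = 2.395 m·K/W
Q' = ΔT/ΣR = (86.7 °C − 7.98 °C)/2.395 = 32.9 W/m

Q' = 32.9 W/m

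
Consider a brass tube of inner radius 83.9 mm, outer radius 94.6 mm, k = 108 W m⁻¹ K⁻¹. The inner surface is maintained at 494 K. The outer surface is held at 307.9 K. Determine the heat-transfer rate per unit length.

Q' = 2πk·ΔT/ln(r₂/r₁) = 2π × 108 × 186.1 / ln(0.0946/0.0839) = 1.05×10^6 W/m

Q' = 1.05×10^6 W/m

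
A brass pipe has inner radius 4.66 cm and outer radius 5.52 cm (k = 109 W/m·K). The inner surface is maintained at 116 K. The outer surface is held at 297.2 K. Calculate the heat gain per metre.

Q' = 7.33×10^5 W/m

Q' = 2πk·ΔT/ln(r₂/r₁) = 2π × 109 × 181.2 / ln(0.0552/0.0466) = 7.33×10^5 W/m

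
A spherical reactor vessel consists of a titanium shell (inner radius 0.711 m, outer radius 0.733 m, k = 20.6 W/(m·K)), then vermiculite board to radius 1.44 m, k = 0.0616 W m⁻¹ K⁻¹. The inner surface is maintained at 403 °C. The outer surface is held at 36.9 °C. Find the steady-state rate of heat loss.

Series thermal resistances, inner to outer:
  R_titanium = (1/0.711 − 1/0.733)/(4πk) = 0.04221/(4π·20.6) = 1.631×10^-4 K/W
  R_vermiculite board = (1/0.733 − 1/1.44)/(4πk) = 0.6698/(4π·0.0616) = 0.8653 K/W
ΣR = 1.631×10^-4 + 0.8653 = 0.8655 K/W
Q = ΔT/ΣR = (403 °C − 36.9 °C)/0.8655 = 423 W

Q = 423 W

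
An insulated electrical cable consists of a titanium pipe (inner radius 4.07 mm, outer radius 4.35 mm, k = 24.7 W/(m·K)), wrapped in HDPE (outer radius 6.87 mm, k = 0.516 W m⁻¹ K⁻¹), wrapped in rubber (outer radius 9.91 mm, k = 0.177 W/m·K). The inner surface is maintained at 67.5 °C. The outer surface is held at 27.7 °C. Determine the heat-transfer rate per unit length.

Resistance network (inner→outer):
  R'_titanium = ln(0.00435/0.00407)/(2πk) = 0.06653/(2π·24.7) = 4.287×10^-4 m·K/W
  R'_HDPE = ln(0.00687/0.00435)/(2πk) = 0.4570/(2π·0.516) = 0.1410 m·K/W
  R'_rubber = ln(0.00991/0.00687)/(2πk) = 0.3664/(2π·0.177) = 0.3294 m·K/W
ΣR = 4.287×10^-4 + 0.1410 + 0.3294 = 0.4708 m·K/W
Q' = ΔT/ΣR = (67.5 °C − 27.7 °C)/0.4708 = 84.5 W/m

Q' = 84.5 W/m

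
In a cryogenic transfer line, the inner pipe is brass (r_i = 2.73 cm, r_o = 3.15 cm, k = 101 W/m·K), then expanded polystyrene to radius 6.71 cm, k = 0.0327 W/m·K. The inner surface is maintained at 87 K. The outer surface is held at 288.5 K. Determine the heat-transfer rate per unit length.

Q' = 54.7 W/m

Resistance network (inner→outer):
  R'_brass = ln(0.0315/0.0273)/(2πk) = 0.1431/(2π·101) = 2.255×10^-4 m·K/W
  R'_expanded polystyrene = ln(0.0671/0.0315)/(2πk) = 0.7562/(2π·0.0327) = 3.681 m·K/W
ΣR = 2.255×10^-4 + 3.681 = 3.681 m·K/W
Q' = ΔT/ΣR = (87 K − 288.5 K)/3.681 = -54.7 W/m
(Negative Q' ⇒ heat flows inward; heat gain = 54.7 W/m.)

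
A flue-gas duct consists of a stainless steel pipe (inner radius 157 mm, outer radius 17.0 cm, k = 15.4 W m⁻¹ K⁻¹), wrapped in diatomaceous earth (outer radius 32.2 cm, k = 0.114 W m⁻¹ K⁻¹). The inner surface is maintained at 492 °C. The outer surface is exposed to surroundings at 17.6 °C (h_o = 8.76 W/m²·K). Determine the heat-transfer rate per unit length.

Resistance network (inner→outer):
  R'_stainless steel = ln(0.170/0.157)/(2πk) = 0.07955/(2π·15.4) = 8.222×10^-4 m·K/W
  R'_diatomaceous earth = ln(0.322/0.170)/(2πk) = 0.6388/(2π·0.114) = 0.8918 m·K/W
  R'_conv,out = 1/(2πr h) = 1/(2π·0.322·8.76) = 0.05642 m·K/W
ΣR = 8.222×10^-4 + 0.8918 + 0.05642 = 0.9490 m·K/W
Q' = ΔT/ΣR = (492 °C − 17.6 °C)/0.9490 = 500 W/m

Q' = 500 W/m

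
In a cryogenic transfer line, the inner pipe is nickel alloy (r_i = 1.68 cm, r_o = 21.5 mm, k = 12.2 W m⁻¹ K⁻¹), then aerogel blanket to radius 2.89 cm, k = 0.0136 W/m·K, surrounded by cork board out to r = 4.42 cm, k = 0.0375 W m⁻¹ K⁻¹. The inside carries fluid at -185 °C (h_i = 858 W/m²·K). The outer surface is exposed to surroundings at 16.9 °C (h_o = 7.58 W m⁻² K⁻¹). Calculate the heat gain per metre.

Series thermal resistances, inner to outer:
  R'_conv,in = 1/(2πr h) = 1/(2π·0.0168·858) = 0.01104 m·K/W
  R'_nickel alloy = ln(0.0215/0.0168)/(2πk) = 0.2467/(2π·12.2) = 0.003218 m·K/W
  R'_aerogel blanket = ln(0.0289/0.0215)/(2πk) = 0.2958/(2π·0.0136) = 3.461 m·K/W
  R'_cork board = ln(0.0442/0.0289)/(2πk) = 0.4249/(2π·0.0375) = 1.803 m·K/W
  R'_conv,out = 1/(2πr h) = 1/(2π·0.0442·7.58) = 0.4750 m·K/W
ΣR = 0.01104 + 0.003218 + 3.461 + 1.803 + 0.4750 = 5.753 m·K/W
Q' = ΔT/ΣR = (-185 °C − 16.9 °C)/5.753 = -35.1 W/m
(Negative Q' ⇒ heat flows inward; heat gain = 35.1 W/m.)

Q' = 35.1 W/m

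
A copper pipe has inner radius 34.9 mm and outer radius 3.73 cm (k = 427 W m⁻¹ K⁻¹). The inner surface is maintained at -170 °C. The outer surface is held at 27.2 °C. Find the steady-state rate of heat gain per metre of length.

Q' = 7.96×10^6 W/m

Q' = 2πk·ΔT/ln(r₂/r₁) = 2π × 427 × 197.2 / ln(0.0373/0.0349) = 7.96×10^6 W/m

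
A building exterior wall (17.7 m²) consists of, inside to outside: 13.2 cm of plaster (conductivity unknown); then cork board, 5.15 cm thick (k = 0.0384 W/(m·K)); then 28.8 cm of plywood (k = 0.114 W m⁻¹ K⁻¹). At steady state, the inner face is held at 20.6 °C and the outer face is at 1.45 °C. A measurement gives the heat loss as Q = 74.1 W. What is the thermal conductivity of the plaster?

ΣR = ΔT/Q = |20.6 − 1.45|/74.1 = 0.2584 K/W
Known resistances:
  R_cork board = L/(kA) = 0.0515/(0.0384·17.7) = 0.07577 K/W
  R_plywood = L/(kA) = 0.288/(0.114·17.7) = 0.1427 K/W
R_plaster = ΣR − ΣR_known = 0.2584 − 0.2185 = 0.03990 K/W
L/(kA) = 0.03990 ⇒ k = 0.132/(0.03990·17.7) = 0.187 W/m·K

k = 0.187 W/m·K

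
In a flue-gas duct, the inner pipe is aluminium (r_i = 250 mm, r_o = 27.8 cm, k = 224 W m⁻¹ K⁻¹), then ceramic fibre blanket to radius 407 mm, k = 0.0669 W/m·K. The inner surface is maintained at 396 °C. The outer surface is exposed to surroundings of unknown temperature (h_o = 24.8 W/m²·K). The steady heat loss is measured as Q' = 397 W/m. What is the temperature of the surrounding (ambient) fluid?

T_out = 29.7 °C

Sum the resistances:
  R'_aluminium = ln(0.278/0.250)/(2πk) = 0.1062/(2π·224) = 7.543×10^-5 m·K/W
  R'_ceramic fibre blanket = ln(0.407/0.278)/(2πk) = 0.3812/(2π·0.0669) = 0.9069 m·K/W
  R'_conv,out = 1/(2πr h) = 1/(2π·0.407·24.8) = 0.01577 m·K/W
ΣR = 0.9227 m·K/W
ΔT = Q'·ΣR = 397 × 0.9227 = 366.3 K
Heat flows outward, so T_out = T_in − ΔT = 396 − 366.3 = 29.7 °C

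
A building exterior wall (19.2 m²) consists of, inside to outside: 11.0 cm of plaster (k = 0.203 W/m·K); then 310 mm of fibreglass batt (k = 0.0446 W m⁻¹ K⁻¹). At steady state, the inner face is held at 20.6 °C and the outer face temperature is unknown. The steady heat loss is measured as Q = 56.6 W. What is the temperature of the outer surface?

Sum the resistances:
  R_plaster = L/(kA) = 0.110/(0.203·19.2) = 0.02822 K/W
  R_fibreglass batt = L/(kA) = 0.310/(0.0446·19.2) = 0.3620 K/W
ΣR = 0.3902 K/W
ΔT = Q·ΣR = 56.6 × 0.3902 = 22.09 K
Heat flows outward, so T_out = T_in − ΔT = 20.6 − 22.09 = -1.49 °C

T_out = -1.49 °C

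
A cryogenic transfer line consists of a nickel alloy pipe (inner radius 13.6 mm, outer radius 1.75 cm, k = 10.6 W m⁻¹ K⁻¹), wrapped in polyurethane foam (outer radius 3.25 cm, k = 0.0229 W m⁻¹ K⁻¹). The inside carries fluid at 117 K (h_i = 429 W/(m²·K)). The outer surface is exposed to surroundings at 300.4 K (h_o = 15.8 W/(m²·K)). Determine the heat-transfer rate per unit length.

Treat each layer as a resistance in series:
  R'_conv,in = 1/(2πr h) = 1/(2π·0.0136·429) = 0.02728 m·K/W
  R'_nickel alloy = ln(0.0175/0.0136)/(2πk) = 0.2521/(2π·10.6) = 0.003786 m·K/W
  R'_polyurethane foam = ln(0.0325/0.0175)/(2πk) = 0.6190/(2π·0.0229) = 4.302 m·K/W
  R'_conv,out = 1/(2πr h) = 1/(2π·0.0325·15.8) = 0.3099 m·K/W
ΣR = 0.02728 + 0.003786 + 4.302 + 0.3099 = 4.643 m·K/W
Q' = ΔT/ΣR = (117 K − 300.4 K)/4.643 = -39.5 W/m
(Negative Q' ⇒ heat flows inward; heat gain = 39.5 W/m.)

Q' = 39.5 W/m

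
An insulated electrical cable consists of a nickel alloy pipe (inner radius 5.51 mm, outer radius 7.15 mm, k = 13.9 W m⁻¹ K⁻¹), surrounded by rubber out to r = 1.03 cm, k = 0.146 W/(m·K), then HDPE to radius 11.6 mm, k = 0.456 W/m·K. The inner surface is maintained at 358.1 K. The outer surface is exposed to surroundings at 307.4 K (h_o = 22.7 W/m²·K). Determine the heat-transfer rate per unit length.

Q' = 48.4 W/m

Series thermal resistances, inner to outer:
  R'_nickel alloy = ln(0.00715/0.00551)/(2πk) = 0.2605/(2π·13.9) = 0.002983 m·K/W
  R'_rubber = ln(0.0103/0.00715)/(2πk) = 0.3650/(2π·0.146) = 0.3979 m·K/W
  R'_HDPE = ln(0.0116/0.0103)/(2πk) = 0.1189/(2π·0.456) = 0.04149 m·K/W
  R'_conv,out = 1/(2πr h) = 1/(2π·0.0116·22.7) = 0.6044 m·K/W
ΣR = 0.002983 + 0.3979 + 0.04149 + 0.6044 = 1.047 m·K/W
Q' = ΔT/ΣR = (358.1 K − 307.4 K)/1.047 = 48.4 W/m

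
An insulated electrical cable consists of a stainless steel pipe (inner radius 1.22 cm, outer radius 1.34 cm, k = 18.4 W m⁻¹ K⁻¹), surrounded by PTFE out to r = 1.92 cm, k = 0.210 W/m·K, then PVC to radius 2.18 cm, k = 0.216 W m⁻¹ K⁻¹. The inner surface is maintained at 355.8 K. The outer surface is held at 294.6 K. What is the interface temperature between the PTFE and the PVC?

Resistance network (inner→outer):
  R'_stainless steel = ln(0.0134/0.0122)/(2πk) = 0.09382/(2π·18.4) = 8.115×10^-4 m·K/W
  R'_PTFE = ln(0.0192/0.0134)/(2πk) = 0.3597/(2π·0.210) = 0.2726 m·K/W
  R'_PVC = ln(0.0218/0.0192)/(2πk) = 0.1270/(2π·0.216) = 0.09358 m·K/W
ΣR = 8.115×10^-4 + 0.2726 + 0.09358 = 0.3670 m·K/W
Q' = ΔT/ΣR = (355.8 K − 294.6 K)/0.3670 = 166.8 W/m
From the inner boundary to the PTFE/PVC interface, ΣR_partial = 0.2734 m·K/W.
T_interface = T_in − Q'·ΣR_partial = 355.8 K − (166.8)(0.2734) = 310.2 K

T = 310.2 K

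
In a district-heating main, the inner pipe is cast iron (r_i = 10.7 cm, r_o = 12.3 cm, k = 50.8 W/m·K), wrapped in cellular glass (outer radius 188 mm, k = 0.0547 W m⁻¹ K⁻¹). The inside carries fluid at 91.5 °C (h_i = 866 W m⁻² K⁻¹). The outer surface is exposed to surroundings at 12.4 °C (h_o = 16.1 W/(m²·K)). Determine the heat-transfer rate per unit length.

Q' = 61.4 W/m

Series thermal resistances, inner to outer:
  R'_conv,in = 1/(2πr h) = 1/(2π·0.107·866) = 0.001718 m·K/W
  R'_cast iron = ln(0.123/0.107)/(2πk) = 0.1394/(2π·50.8) = 4.366×10^-4 m·K/W
  R'_cellular glass = ln(0.188/0.123)/(2πk) = 0.4243/(2π·0.0547) = 1.234 m·K/W
  R'_conv,out = 1/(2πr h) = 1/(2π·0.188·16.1) = 0.05258 m·K/W
ΣR = 0.001718 + 4.366×10^-4 + 1.234 + 0.05258 = 1.289 m·K/W
Q' = ΔT/ΣR = (91.5 °C − 12.4 °C)/1.289 = 61.4 W/m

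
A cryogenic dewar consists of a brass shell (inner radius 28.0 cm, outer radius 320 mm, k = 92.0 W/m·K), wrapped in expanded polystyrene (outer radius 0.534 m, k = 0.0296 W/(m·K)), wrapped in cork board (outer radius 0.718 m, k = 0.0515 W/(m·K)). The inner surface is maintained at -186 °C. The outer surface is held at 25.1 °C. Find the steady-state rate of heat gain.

Q = 51.4 W

Resistance network (inner→outer):
  R_brass = (1/0.280 − 1/0.320)/(4πk) = 0.4464/(4π·92.0) = 3.861×10^-4 K/W
  R_expanded polystyrene = (1/0.320 − 1/0.534)/(4πk) = 1.252/(4π·0.0296) = 3.367 K/W
  R_cork board = (1/0.534 − 1/0.718)/(4πk) = 0.4799/(4π·0.0515) = 0.7415 K/W
ΣR = 3.861×10^-4 + 3.367 + 0.7415 = 4.109 K/W
Q = ΔT/ΣR = (-186 °C − 25.1 °C)/4.109 = -51.4 W
(Negative Q ⇒ heat flows inward; heat gain = 51.4 W.)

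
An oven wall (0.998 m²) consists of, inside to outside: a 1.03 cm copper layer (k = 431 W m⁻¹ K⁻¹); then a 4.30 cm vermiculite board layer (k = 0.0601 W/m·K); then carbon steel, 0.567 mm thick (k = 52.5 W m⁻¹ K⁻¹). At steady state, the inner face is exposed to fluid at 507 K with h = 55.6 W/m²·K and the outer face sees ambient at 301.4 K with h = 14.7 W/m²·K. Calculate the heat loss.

Treat each layer as a resistance in series:
  R_conv,in = 1/(hA) = 1/(55.6·0.998) = 0.01802 K/W
  R_copper = L/(kA) = 0.0103/(431·0.998) = 2.395×10^-5 K/W
  R_vermiculite board = L/(kA) = 0.0430/(0.0601·0.998) = 0.7169 K/W
  R_carbon steel = L/(kA) = 5.67×10^-4/(52.5·0.998) = 1.082×10^-5 K/W
  R_conv,out = 1/(hA) = 1/(14.7·0.998) = 0.06816 K/W
ΣR = 0.01802 + 2.395×10^-5 + 0.7169 + 1.082×10^-5 + 0.06816 = 0.8031 K/W
Q = ΔT/ΣR = (507 K − 301.4 K)/0.8031 = 256 W

Q = 256 W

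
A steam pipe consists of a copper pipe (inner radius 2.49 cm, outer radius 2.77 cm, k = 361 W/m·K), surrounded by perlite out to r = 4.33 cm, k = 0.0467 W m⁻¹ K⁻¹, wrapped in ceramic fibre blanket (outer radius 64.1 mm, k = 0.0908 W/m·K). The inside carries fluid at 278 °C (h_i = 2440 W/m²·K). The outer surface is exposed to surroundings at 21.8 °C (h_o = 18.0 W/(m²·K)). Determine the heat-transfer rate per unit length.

Q' = 109 W/m

Treat each layer as a resistance in series:
  R'_conv,in = 1/(2πr h) = 1/(2π·0.0249·2440) = 0.002620 m·K/W
  R'_copper = ln(0.0277/0.0249)/(2πk) = 0.1066/(2π·361) = 4.698×10^-5 m·K/W
  R'_perlite = ln(0.0433/0.0277)/(2πk) = 0.4467/(2π·0.0467) = 1.522 m·K/W
  R'_ceramic fibre blanket = ln(0.0641/0.0433)/(2πk) = 0.3923/(2π·0.0908) = 0.6876 m·K/W
  R'_conv,out = 1/(2πr h) = 1/(2π·0.0641·18.0) = 0.1379 m·K/W
ΣR = 0.002620 + 4.698×10^-5 + 1.522 + 0.6876 + 0.1379 = 2.350 m·K/W
Q' = ΔT/ΣR = (278 °C − 21.8 °C)/2.350 = 109 W/m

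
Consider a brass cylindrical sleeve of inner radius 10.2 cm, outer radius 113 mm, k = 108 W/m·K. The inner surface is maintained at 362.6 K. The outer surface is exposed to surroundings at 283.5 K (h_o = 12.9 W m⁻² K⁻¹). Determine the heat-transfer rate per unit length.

Resistance network (inner→outer):
  R'_brass = ln(0.113/0.102)/(2πk) = 0.1024/(2π·108) = 1.509×10^-4 m·K/W
  R'_conv,out = 1/(2πr h) = 1/(2π·0.113·12.9) = 0.1092 m·K/W
ΣR = 1.509×10^-4 + 0.1092 = 0.1094 m·K/W
Q' = ΔT/ΣR = (362.6 K − 283.5 K)/0.1094 = 723 W/m

Q' = 723 W/m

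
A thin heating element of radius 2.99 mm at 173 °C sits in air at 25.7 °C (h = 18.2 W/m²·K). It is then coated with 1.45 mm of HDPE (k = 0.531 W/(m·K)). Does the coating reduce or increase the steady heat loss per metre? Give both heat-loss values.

increases: 50.4 → 70.5 W/m

Critical radius for a cylinder: r_cr = k/h = 0.0292 m = 2.92 cm.
Outer radius after coating: r₂ = 0.00299 + 0.00145 = 0.00444 m.
Since r₁ < r_cr and r₂ ≤ r_cr, the coating moves toward the maximum at r_cr — heat loss rises.
Bare: R = 1/(2πr₁h) = 2.925 m·K/W; Q = 147.3/2.925 = 50.4 W/m.
Coated: R = R_cond + R_conv = 2.088 m·K/W; Q = 147.3/2.088 = 70.5 W/m.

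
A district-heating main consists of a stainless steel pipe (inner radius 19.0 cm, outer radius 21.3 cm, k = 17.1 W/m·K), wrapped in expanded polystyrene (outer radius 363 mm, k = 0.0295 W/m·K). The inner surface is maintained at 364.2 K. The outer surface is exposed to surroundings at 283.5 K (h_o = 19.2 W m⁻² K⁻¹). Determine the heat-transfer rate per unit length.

Treat each layer as a resistance in series:
  R'_stainless steel = ln(0.213/0.190)/(2πk) = 0.1143/(2π·17.1) = 0.001064 m·K/W
  R'_expanded polystyrene = ln(0.363/0.213)/(2πk) = 0.5331/(2π·0.0295) = 2.876 m·K/W
  R'_conv,out = 1/(2πr h) = 1/(2π·0.363·19.2) = 0.02284 m·K/W
ΣR = 0.001064 + 2.876 + 0.02284 = 2.900 m·K/W
Q' = ΔT/ΣR = (364.2 K − 283.5 K)/2.900 = 27.8 W/m

Q' = 27.8 W/m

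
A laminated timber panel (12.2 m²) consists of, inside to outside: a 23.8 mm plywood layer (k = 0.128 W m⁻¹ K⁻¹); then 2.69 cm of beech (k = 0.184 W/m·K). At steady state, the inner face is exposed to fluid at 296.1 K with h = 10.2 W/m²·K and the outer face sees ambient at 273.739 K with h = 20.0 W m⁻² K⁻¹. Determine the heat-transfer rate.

Resistance network (inner→outer):
  R_conv,in = 1/(hA) = 1/(10.2·12.2) = 0.008036 K/W
  R_plywood = L/(kA) = 0.0238/(0.128·12.2) = 0.01524 K/W
  R_beech = L/(kA) = 0.0269/(0.184·12.2) = 0.01198 K/W
  R_conv,out = 1/(hA) = 1/(20.0·12.2) = 0.004098 K/W
ΣR = 0.008036 + 0.01524 + 0.01198 + 0.004098 = 0.03935 K/W
Q = ΔT/ΣR = (296.1 K − 273.739 K)/0.03935 = 568 W

Q = 568 W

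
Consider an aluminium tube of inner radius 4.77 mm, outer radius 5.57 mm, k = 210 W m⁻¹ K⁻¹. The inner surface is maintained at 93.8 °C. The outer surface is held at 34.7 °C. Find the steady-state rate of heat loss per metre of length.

Q' = 2πk·ΔT/ln(r₂/r₁) = 2π × 210 × 59.1 / ln(0.00557/0.00477) = 5.03×10^5 W/m

Q' = 503 kW/m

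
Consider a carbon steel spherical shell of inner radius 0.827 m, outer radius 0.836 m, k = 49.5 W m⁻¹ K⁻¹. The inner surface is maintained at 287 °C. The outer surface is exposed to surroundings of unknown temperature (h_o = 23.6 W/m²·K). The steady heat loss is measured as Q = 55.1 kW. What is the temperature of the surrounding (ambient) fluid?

Series resistances:
  R_carbon steel = (1/0.827 − 1/0.836)/(4πk) = 0.01302/(4π·49.5) = 2.093×10^-5 K/W
  R_conv,out = 1/(4πr²h) = 1/(4π·0.836²·23.6) = 0.004825 K/W
ΣR = 0.004846 K/W
ΔT = Q·ΣR = 55100 × 0.004846 = 267.0 K
Heat flows outward, so T_out = T_in − ΔT = 287 − 267.0 = 20.0 °C

T_out = 20.0 °C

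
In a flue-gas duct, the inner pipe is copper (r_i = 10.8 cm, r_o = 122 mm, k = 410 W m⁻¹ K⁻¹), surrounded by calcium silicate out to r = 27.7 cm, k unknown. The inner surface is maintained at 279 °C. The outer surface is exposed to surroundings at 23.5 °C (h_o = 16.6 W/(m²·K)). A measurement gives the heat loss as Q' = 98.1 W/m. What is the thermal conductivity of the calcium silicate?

k = 0.0508 W/m·K

ΣR = ΔT/Q' = |279 − 23.5|/98.1 = 2.604 m·K/W
Known resistances:
  R'_copper = ln(0.122/0.108)/(2πk) = 0.1219/(2π·410) = 4.732×10^-5 m·K/W
  R'_conv,out = 1/(2πr h) = 1/(2π·0.277·16.6) = 0.03461 m·K/W
R_calcium silicate = ΣR − ΣR_known = 2.604 − 0.03466 = 2.569 m·K/W
ln(r₂/r₁)/(2πk) = 2.569 ⇒ k = 0.8200/(2π·2.569) = 0.0508 W/m·K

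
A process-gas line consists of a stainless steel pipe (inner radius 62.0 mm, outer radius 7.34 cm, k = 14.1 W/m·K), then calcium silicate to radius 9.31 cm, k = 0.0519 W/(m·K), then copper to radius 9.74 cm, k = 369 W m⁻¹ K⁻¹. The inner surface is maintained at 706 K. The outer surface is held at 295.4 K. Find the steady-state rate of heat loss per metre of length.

Q' = 562 W/m

Treat each layer as a resistance in series:
  R'_stainless steel = ln(0.0734/0.0620)/(2πk) = 0.1688/(2π·14.1) = 0.001905 m·K/W
  R'_calcium silicate = ln(0.0931/0.0734)/(2πk) = 0.2378/(2π·0.0519) = 0.7291 m·K/W
  R'_copper = ln(0.0974/0.0931)/(2πk) = 0.04515/(2π·369) = 1.947×10^-5 m·K/W
ΣR = 0.001905 + 0.7291 + 1.947×10^-5 = 0.7310 m·K/W
Q' = ΔT/ΣR = (706 K − 295.4 K)/0.7310 = 562 W/m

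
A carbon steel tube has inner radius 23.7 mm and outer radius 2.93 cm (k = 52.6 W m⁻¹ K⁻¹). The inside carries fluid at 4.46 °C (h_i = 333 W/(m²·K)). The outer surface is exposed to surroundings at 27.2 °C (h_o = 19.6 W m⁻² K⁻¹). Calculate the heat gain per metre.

Q' = 76.3 W/m

Resistance network (inner→outer):
  R'_conv,in = 1/(2πr h) = 1/(2π·0.0237·333) = 0.02017 m·K/W
  R'_carbon steel = ln(0.0293/0.0237)/(2πk) = 0.2121/(2π·52.6) = 6.418×10^-4 m·K/W
  R'_conv,out = 1/(2πr h) = 1/(2π·0.0293·19.6) = 0.2771 m·K/W
ΣR = 0.02017 + 6.418×10^-4 + 0.2771 = 0.2979 m·K/W
Q' = ΔT/ΣR = (4.46 °C − 27.2 °C)/0.2979 = -76.3 W/m
(Negative Q' ⇒ heat flows inward; heat gain = 76.3 W/m.)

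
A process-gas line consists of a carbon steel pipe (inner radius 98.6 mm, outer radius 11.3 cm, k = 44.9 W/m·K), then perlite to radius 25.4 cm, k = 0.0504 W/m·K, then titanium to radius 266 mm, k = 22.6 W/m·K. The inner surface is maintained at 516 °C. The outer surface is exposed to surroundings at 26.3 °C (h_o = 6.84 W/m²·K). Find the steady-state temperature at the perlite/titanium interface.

T = 42.5 °C

Treat each layer as a resistance in series:
  R'_carbon steel = ln(0.113/0.0986)/(2πk) = 0.1363/(2π·44.9) = 4.832×10^-4 m·K/W
  R'_perlite = ln(0.254/0.113)/(2πk) = 0.8099/(2π·0.0504) = 2.558 m·K/W
  R'_titanium = ln(0.266/0.254)/(2πk) = 0.04616/(2π·22.6) = 3.251×10^-4 m·K/W
  R'_conv,out = 1/(2πr h) = 1/(2π·0.266·6.84) = 0.08747 m·K/W
ΣR = 4.832×10^-4 + 2.558 + 3.251×10^-4 + 0.08747 = 2.646 m·K/W
Q' = ΔT/ΣR = (516 °C − 26.3 °C)/2.646 = 185.1 W/m
From the inner boundary to the perlite/titanium interface, ΣR_partial = 2.558 m·K/W.
T_interface = T_in − Q'·ΣR_partial = 516 °C − (185.1)(2.558) = 42.5 °C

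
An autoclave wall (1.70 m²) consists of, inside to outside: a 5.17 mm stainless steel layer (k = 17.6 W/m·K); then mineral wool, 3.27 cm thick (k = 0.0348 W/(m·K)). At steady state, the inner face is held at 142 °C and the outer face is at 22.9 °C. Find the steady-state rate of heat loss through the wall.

Resistance network (inner→outer):
  R_stainless steel = L/(kA) = 0.00517/(17.6·1.70) = 1.728×10^-4 K/W
  R_mineral wool = L/(kA) = 0.0327/(0.0348·1.70) = 0.5527 K/W
ΣR = 1.728×10^-4 + 0.5527 = 0.5529 K/W
Q = ΔT/ΣR = (142 °C − 22.9 °C)/0.5529 = 215 W

Q = 215 W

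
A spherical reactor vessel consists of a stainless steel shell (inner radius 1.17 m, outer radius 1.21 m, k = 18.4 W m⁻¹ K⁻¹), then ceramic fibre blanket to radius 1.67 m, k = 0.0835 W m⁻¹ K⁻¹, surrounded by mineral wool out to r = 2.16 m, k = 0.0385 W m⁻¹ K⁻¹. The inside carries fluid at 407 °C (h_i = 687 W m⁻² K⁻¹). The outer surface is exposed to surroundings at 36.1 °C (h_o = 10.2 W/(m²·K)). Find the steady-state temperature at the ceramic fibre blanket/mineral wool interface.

Treat each layer as a resistance in series:
  R_conv,in = 1/(4πr²h) = 1/(4π·1.17²·687) = 8.462×10^-5 K/W
  R_stainless steel = (1/1.17 − 1/1.21)/(4πk) = 0.02825/(4π·18.4) = 1.222×10^-4 K/W
  R_ceramic fibre blanket = (1/1.21 − 1/1.67)/(4πk) = 0.2276/(4π·0.0835) = 0.2169 K/W
  R_mineral wool = (1/1.67 − 1/2.16)/(4πk) = 0.1358/(4π·0.0385) = 0.2808 K/W
  R_conv,out = 1/(4πr²h) = 1/(4π·2.16²·10.2) = 0.001672 K/W
ΣR = 8.462×10^-5 + 1.222×10^-4 + 0.2169 + 0.2808 + 0.001672 = 0.4996 K/W
Q = ΔT/ΣR = (407 °C − 36.1 °C)/0.4996 = 742.4 W
From the inner boundary to the ceramic fibre blanket/mineral wool interface, ΣR_partial = 0.2171 K/W.
T_interface = T_in − Q·ΣR_partial = 407 °C − (742.4)(0.2171) = 246 °C

T = 246 °C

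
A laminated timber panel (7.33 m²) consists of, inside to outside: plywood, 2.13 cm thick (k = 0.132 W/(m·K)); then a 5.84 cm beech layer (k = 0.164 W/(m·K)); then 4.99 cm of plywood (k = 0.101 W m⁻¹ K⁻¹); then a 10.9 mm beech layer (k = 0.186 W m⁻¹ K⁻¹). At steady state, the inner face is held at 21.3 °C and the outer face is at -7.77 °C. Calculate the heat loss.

Resistance network (inner→outer):
  R_plywood = L/(kA) = 0.0213/(0.132·7.33) = 0.02201 K/W
  R_beech = L/(kA) = 0.0584/(0.164·7.33) = 0.04858 K/W
  R_plywood = L/(kA) = 0.0499/(0.101·7.33) = 0.06740 K/W
  R_beech = L/(kA) = 0.0109/(0.186·7.33) = 0.007995 K/W
ΣR = 0.02201 + 0.04858 + 0.06740 + 0.007995 = 0.1460 K/W
Q = ΔT/ΣR = (21.3 °C − -7.77 °C)/0.1460 = 199 W

Q = 199 W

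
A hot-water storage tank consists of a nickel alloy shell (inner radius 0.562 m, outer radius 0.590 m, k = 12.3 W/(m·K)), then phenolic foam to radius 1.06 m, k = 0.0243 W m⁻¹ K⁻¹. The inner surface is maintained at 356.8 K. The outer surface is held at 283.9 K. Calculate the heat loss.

Resistance network (inner→outer):
  R_nickel alloy = (1/0.562 − 1/0.590)/(4πk) = 0.08444/(4π·12.3) = 5.463×10^-4 K/W
  R_phenolic foam = (1/0.590 − 1/1.06)/(4πk) = 0.7515/(4π·0.0243) = 2.461 K/W
ΣR = 5.463×10^-4 + 2.461 = 2.462 K/W
Q = ΔT/ΣR = (356.8 K − 283.9 K)/2.462 = 29.6 W

Q = 29.6 W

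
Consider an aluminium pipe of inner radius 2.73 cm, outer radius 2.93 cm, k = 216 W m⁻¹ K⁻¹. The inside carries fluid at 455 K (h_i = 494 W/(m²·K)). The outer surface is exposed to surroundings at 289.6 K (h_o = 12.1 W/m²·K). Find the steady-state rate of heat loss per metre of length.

Q' = 359 W/m

Resistance network (inner→outer):
  R'_conv,in = 1/(2πr h) = 1/(2π·0.0273·494) = 0.01180 m·K/W
  R'_aluminium = ln(0.0293/0.0273)/(2πk) = 0.07070/(2π·216) = 5.209×10^-5 m·K/W
  R'_conv,out = 1/(2πr h) = 1/(2π·0.0293·12.1) = 0.4489 m·K/W
ΣR = 0.01180 + 5.209×10^-5 + 0.4489 = 0.4608 m·K/W
Q' = ΔT/ΣR = (455 K − 289.6 K)/0.4608 = 359 W/m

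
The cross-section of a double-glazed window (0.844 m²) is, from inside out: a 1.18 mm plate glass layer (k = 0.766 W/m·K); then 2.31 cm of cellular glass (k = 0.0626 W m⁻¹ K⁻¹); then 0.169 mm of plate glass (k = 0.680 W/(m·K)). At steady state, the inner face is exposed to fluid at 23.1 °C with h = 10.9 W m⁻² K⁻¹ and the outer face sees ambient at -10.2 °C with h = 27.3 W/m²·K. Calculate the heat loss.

Series thermal resistances, inner to outer:
  R_conv,in = 1/(hA) = 1/(10.9·0.844) = 0.1087 K/W
  R_plate glass = L/(kA) = 0.00118/(0.766·0.844) = 0.001825 K/W
  R_cellular glass = L/(kA) = 0.0231/(0.0626·0.844) = 0.4372 K/W
  R_plate glass = L/(kA) = 1.69×10^-4/(0.680·0.844) = 2.945×10^-4 K/W
  R_conv,out = 1/(hA) = 1/(27.3·0.844) = 0.04340 K/W
ΣR = 0.1087 + 0.001825 + 0.4372 + 2.945×10^-4 + 0.04340 = 0.5914 K/W
Q = ΔT/ΣR = (23.1 °C − -10.2 °C)/0.5914 = 56.3 W

Q = 56.3 W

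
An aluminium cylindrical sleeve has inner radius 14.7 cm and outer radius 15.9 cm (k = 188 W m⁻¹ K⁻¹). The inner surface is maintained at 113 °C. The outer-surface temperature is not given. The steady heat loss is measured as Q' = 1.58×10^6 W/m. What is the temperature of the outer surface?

T_out = 8.0 °C

Series resistances:
  R'_aluminium = ln(0.159/0.147)/(2πk) = 0.07847/(2π·188) = 6.643×10^-5 m·K/W
ΣR = 6.643×10^-5 m·K/W
ΔT = Q'·ΣR = 1.58×10^6 × 6.643×10^-5 = 105.0 K
Heat flows outward, so T_out = T_in − ΔT = 113 − 105.0 = 8.0 °C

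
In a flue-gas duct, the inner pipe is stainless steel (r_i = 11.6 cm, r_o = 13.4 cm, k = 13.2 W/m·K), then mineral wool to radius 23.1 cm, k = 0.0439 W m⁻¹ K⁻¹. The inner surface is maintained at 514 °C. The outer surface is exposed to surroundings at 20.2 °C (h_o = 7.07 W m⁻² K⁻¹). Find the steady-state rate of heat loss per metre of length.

Q' = 238 W/m

Series thermal resistances, inner to outer:
  R'_stainless steel = ln(0.134/0.116)/(2πk) = 0.1442/(2π·13.2) = 0.001739 m·K/W
  R'_mineral wool = ln(0.231/0.134)/(2πk) = 0.5446/(2π·0.0439) = 1.974 m·K/W
  R'_conv,out = 1/(2πr h) = 1/(2π·0.231·7.07) = 0.09745 m·K/W
ΣR = 0.001739 + 1.974 + 0.09745 = 2.073 m·K/W
Q' = ΔT/ΣR = (514 °C − 20.2 °C)/2.073 = 238 W/m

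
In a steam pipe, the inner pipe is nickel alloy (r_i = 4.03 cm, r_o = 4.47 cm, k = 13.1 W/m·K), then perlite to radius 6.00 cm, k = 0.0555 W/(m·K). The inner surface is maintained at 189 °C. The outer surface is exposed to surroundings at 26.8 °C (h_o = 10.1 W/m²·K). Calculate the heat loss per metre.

Series thermal resistances, inner to outer:
  R'_nickel alloy = ln(0.0447/0.0403)/(2πk) = 0.1036/(2π·13.1) = 0.001259 m·K/W
  R'_perlite = ln(0.0600/0.0447)/(2πk) = 0.2944/(2π·0.0555) = 0.8442 m·K/W
  R'_conv,out = 1/(2πr h) = 1/(2π·0.0600·10.1) = 0.2626 m·K/W
ΣR = 0.001259 + 0.8442 + 0.2626 = 1.108 m·K/W
Q' = ΔT/ΣR = (189 °C − 26.8 °C)/1.108 = 146 W/m

Q' = 146 W/m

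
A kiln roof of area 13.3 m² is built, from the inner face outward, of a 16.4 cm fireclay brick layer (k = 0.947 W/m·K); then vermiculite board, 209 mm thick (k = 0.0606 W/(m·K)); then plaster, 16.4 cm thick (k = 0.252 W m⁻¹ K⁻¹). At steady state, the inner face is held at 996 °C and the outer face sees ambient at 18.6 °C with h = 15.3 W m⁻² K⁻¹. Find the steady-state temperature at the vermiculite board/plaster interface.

Resistance network (inner→outer):
  R_fireclay brick = L/(kA) = 0.164/(0.947·13.3) = 0.01302 K/W
  R_vermiculite board = L/(kA) = 0.209/(0.0606·13.3) = 0.2593 K/W
  R_plaster = L/(kA) = 0.164/(0.252·13.3) = 0.04893 K/W
  R_conv,out = 1/(hA) = 1/(15.3·13.3) = 0.004914 K/W
ΣR = 0.01302 + 0.2593 + 0.04893 + 0.004914 = 0.3262 K/W
Q = ΔT/ΣR = (996 °C − 18.6 °C)/0.3262 = 2996 W
From the inner boundary to the vermiculite board/plaster interface, ΣR_partial = 0.2723 K/W.
T_interface = T_in − Q·ΣR_partial = 996 °C − (2996)(0.2723) = 180 °C

T = 180 °C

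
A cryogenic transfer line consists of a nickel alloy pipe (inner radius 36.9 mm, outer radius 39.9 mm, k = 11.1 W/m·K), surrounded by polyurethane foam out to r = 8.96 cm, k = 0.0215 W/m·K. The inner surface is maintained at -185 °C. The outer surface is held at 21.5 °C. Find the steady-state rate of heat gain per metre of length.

Series thermal resistances, inner to outer:
  R'_nickel alloy = ln(0.0399/0.0369)/(2πk) = 0.07816/(2π·11.1) = 0.001121 m·K/W
  R'_polyurethane foam = ln(0.0896/0.0399)/(2πk) = 0.8090/(2π·0.0215) = 5.989 m·K/W
ΣR = 0.001121 + 5.989 = 5.990 m·K/W
Q' = ΔT/ΣR = (-185 °C − 21.5 °C)/5.990 = -34.5 W/m
(Negative Q' ⇒ heat flows inward; heat gain = 34.5 W/m.)

Q' = 34.5 W/m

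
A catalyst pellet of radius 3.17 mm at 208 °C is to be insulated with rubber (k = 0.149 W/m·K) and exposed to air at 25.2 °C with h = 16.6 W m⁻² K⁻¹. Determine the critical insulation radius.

r_cr = 1.80 cm

For a sphere, r_cr = 2k_ins/h = 2·0.149/16.6 = 0.0180 m = 1.80 cm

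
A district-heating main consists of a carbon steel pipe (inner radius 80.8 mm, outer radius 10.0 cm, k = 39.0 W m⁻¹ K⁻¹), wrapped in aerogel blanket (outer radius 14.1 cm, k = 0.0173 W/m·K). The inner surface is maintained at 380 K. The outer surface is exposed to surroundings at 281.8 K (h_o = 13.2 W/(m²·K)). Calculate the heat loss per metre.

Series thermal resistances, inner to outer:
  R'_carbon steel = ln(0.100/0.0808)/(2πk) = 0.2132/(2π·39.0) = 8.700×10^-4 m·K/W
  R'_aerogel blanket = ln(0.141/0.100)/(2πk) = 0.3436/(2π·0.0173) = 3.161 m·K/W
  R'_conv,out = 1/(2πr h) = 1/(2π·0.141·13.2) = 0.08551 m·K/W
ΣR = 8.700×10^-4 + 3.161 + 0.08551 = 3.247 m·K/W
Q' = ΔT/ΣR = (380 K − 281.8 K)/3.247 = 30.2 W/m

Q' = 30.2 W/m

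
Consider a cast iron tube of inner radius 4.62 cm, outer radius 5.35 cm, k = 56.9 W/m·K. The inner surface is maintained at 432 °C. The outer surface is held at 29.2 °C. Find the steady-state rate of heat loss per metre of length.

Q' = 2πk·ΔT/ln(r₂/r₁) = 2π × 56.9 × 402.8 / ln(0.0535/0.0462) = 9.82×10^5 W/m

Q' = 982 kW/m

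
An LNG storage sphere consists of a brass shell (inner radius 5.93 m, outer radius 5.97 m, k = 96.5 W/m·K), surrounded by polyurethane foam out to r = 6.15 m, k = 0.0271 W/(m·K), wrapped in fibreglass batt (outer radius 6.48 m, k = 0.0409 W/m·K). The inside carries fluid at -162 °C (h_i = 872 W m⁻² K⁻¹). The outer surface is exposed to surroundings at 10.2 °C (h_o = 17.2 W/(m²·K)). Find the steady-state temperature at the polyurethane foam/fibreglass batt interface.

Series thermal resistances, inner to outer:
  R_conv,in = 1/(4πr²h) = 1/(4π·5.93²·872) = 2.595×10^-6 K/W
  R_brass = (1/5.93 − 1/5.97)/(4πk) = 0.001130/(4π·96.5) = 9.317×10^-7 K/W
  R_polyurethane foam = (1/5.97 − 1/6.15)/(4πk) = 0.004903/(4π·0.0271) = 0.01440 K/W
  R_fibreglass batt = (1/6.15 − 1/6.48)/(4πk) = 0.008281/(4π·0.0409) = 0.01611 K/W
  R_conv,out = 1/(4πr²h) = 1/(4π·6.48²·17.2) = 1.102×10^-4 K/W
ΣR = 2.595×10^-6 + 9.317×10^-7 + 0.01440 + 0.01611 + 1.102×10^-4 = 0.03062 K/W
Q = ΔT/ΣR = (-162 °C − 10.2 °C)/0.03062 = -5624 W
From the inner boundary to the polyurethane foam/fibreglass batt interface, ΣR_partial = 0.01440 K/W.
T_interface = T_in − Q·ΣR_partial = -162 °C − (-5624)(0.01440) = -81.0 °C

T = -81.0 °C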